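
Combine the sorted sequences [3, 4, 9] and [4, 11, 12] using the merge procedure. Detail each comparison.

Merging process:

Compare 3 vs 4: take 3 from left. Merged: [3]
Compare 4 vs 4: take 4 from left. Merged: [3, 4]
Compare 9 vs 4: take 4 from right. Merged: [3, 4, 4]
Compare 9 vs 11: take 9 from left. Merged: [3, 4, 4, 9]
Append remaining from right: [11, 12]. Merged: [3, 4, 4, 9, 11, 12]

Final merged array: [3, 4, 4, 9, 11, 12]
Total comparisons: 4

The merged array is [3, 4, 4, 9, 11, 12], requiring 4 comparisons. The merge step runs in O(n) time where n is the total number of elements.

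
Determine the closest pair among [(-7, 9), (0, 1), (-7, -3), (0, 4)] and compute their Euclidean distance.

Computing all pairwise distances among 4 points:

d((-7, 9), (0, 1)) = 10.6301
d((-7, 9), (-7, -3)) = 12.0
d((-7, 9), (0, 4)) = 8.6023
d((0, 1), (-7, -3)) = 8.0623
d((0, 1), (0, 4)) = 3.0 <-- minimum
d((-7, -3), (0, 4)) = 9.8995

Closest pair: (0, 1) and (0, 4) with distance 3.0

The closest pair is (0, 1) and (0, 4) with Euclidean distance 3.0. For 4 points, brute-force pairwise comparison is shown above. For large n, the divide-and-conquer algorithm (sort by x, recurse on halves, check the dividing strip) achieves O(n log n).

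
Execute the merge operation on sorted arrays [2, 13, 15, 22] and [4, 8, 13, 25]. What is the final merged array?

Merging process:

Compare 2 vs 4: take 2 from left. Merged: [2]
Compare 13 vs 4: take 4 from right. Merged: [2, 4]
Compare 13 vs 8: take 8 from right. Merged: [2, 4, 8]
Compare 13 vs 13: take 13 from left. Merged: [2, 4, 8, 13]
Compare 15 vs 13: take 13 from right. Merged: [2, 4, 8, 13, 13]
Compare 15 vs 25: take 15 from left. Merged: [2, 4, 8, 13, 13, 15]
Compare 22 vs 25: take 22 from left. Merged: [2, 4, 8, 13, 13, 15, 22]
Append remaining from right: [25]. Merged: [2, 4, 8, 13, 13, 15, 22, 25]

Final merged array: [2, 4, 8, 13, 13, 15, 22, 25]
Total comparisons: 7

The merged array is [2, 4, 8, 13, 13, 15, 22, 25], requiring 7 comparisons. The merge step runs in O(n) time where n is the total number of elements.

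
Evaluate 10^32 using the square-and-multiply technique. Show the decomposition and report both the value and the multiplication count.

Computing 10^32 by squaring (build up from 10^1; each line after the first costs one multiplication):

10^1 = 10
10^2 = (10^1)^2 = 10^2 = 100
10^4 = (10^2)^2 = 100^2 = 10000
10^8 = (10^4)^2 = 10000^2 = 100000000
10^16 = (10^8)^2 = 100000000^2 = 10000000000000000
10^32 = (10^16)^2 = 10000000000000000^2 = 100000000000000000000000000000000

Result: 100000000000000000000000000000000
Multiplications needed: 5 (5 lines after 10^1)

10^32 = 100000000000000000000000000000000. Using exponentiation by squaring, this requires 5 multiplications. The key idea: if the exponent is even, square the half-power; if odd, multiply by the base once.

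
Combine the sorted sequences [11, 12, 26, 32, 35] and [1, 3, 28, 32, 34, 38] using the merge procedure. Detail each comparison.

Merging process:

Compare 11 vs 1: take 1 from right. Merged: [1]
Compare 11 vs 3: take 3 from right. Merged: [1, 3]
Compare 11 vs 28: take 11 from left. Merged: [1, 3, 11]
Compare 12 vs 28: take 12 from left. Merged: [1, 3, 11, 12]
Compare 26 vs 28: take 26 from left. Merged: [1, 3, 11, 12, 26]
Compare 32 vs 28: take 28 from right. Merged: [1, 3, 11, 12, 26, 28]
Compare 32 vs 32: take 32 from left. Merged: [1, 3, 11, 12, 26, 28, 32]
Compare 35 vs 32: take 32 from right. Merged: [1, 3, 11, 12, 26, 28, 32, 32]
Compare 35 vs 34: take 34 from right. Merged: [1, 3, 11, 12, 26, 28, 32, 32, 34]
Compare 35 vs 38: take 35 from left. Merged: [1, 3, 11, 12, 26, 28, 32, 32, 34, 35]
Append remaining from right: [38]. Merged: [1, 3, 11, 12, 26, 28, 32, 32, 34, 35, 38]

Final merged array: [1, 3, 11, 12, 26, 28, 32, 32, 34, 35, 38]
Total comparisons: 10

The merged array is [1, 3, 11, 12, 26, 28, 32, 32, 34, 35, 38], requiring 10 comparisons. The merge step runs in O(n) time where n is the total number of elements.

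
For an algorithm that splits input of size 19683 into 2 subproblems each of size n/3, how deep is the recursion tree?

For divide and conquer with division factor 3:

Problem sizes at each level:
Level 0: 19683
Level 1: 6561
Level 2: 2187
Level 3: 729
Level 4: 243
Level 5: 81
Level 6: 27
Level 7: 9
Level 8: 3
Level 9: 1

The root is level 0 and the size-1 base case is level 9 (the tree spans levels 0 through 9, i.e. 10 levels counting the root), so the depth is the number of divisions: log_3(19683) = 9

The recursion tree depth is log_3(19683) = 9. At each level, the problem size is divided by 3, so it takes 9 divisions to reduce to a base case of size 1. The algorithm makes 2 recursive calls at each level.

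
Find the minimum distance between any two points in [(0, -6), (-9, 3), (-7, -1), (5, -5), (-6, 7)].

Computing all pairwise distances among 5 points:

d((0, -6), (-9, 3)) = 12.7279
d((0, -6), (-7, -1)) = 8.6023
d((0, -6), (5, -5)) = 5.099
d((0, -6), (-6, 7)) = 14.3178
d((-9, 3), (-7, -1)) = 4.4721 <-- minimum
d((-9, 3), (5, -5)) = 16.1245
d((-9, 3), (-6, 7)) = 5.0
d((-7, -1), (5, -5)) = 12.6491
d((-7, -1), (-6, 7)) = 8.0623
d((5, -5), (-6, 7)) = 16.2788

Closest pair: (-9, 3) and (-7, -1) with distance 4.4721

The closest pair is (-9, 3) and (-7, -1) with Euclidean distance 4.4721. For 5 points, brute-force pairwise comparison is shown above. For large n, the divide-and-conquer algorithm (sort by x, recurse on halves, check the dividing strip) achieves O(n log n).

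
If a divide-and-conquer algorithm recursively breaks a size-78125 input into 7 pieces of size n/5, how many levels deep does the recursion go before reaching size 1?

For divide and conquer with division factor 5:

Problem sizes at each level:
Level 0: 78125
Level 1: 15625
Level 2: 3125
Level 3: 625
Level 4: 125
Level 5: 25
Level 6: 5
Level 7: 1

The root is level 0 and the size-1 base case is level 7 (the tree spans levels 0 through 7, i.e. 8 levels counting the root), so the depth is the number of divisions: log_5(78125) = 7

The recursion tree depth is log_5(78125) = 7. At each level, the problem size is divided by 5, so it takes 7 divisions to reduce to a base case of size 1. The algorithm makes 7 recursive calls at each level.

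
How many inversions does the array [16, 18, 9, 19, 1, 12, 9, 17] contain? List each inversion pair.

Finding inversions in [16, 18, 9, 19, 1, 12, 9, 17]:

(0, 2): arr[0]=16 > arr[2]=9
(0, 4): arr[0]=16 > arr[4]=1
(0, 5): arr[0]=16 > arr[5]=12
(0, 6): arr[0]=16 > arr[6]=9
(1, 2): arr[1]=18 > arr[2]=9
(1, 4): arr[1]=18 > arr[4]=1
(1, 5): arr[1]=18 > arr[5]=12
(1, 6): arr[1]=18 > arr[6]=9
(1, 7): arr[1]=18 > arr[7]=17
(2, 4): arr[2]=9 > arr[4]=1
(3, 4): arr[3]=19 > arr[4]=1
(3, 5): arr[3]=19 > arr[5]=12
(3, 6): arr[3]=19 > arr[6]=9
(3, 7): arr[3]=19 > arr[7]=17
(5, 6): arr[5]=12 > arr[6]=9

Total inversions: 15

The array has 15 inversion(s): (0,2), (0,4), (0,5), (0,6), (1,2), (1,4), (1,5), (1,6), (1,7), (2,4), (3,4), (3,5), (3,6), (3,7), (5,6). Each pair (i,j) satisfies i < j and arr[i] > arr[j].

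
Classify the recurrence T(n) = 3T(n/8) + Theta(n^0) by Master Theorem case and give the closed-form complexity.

Master Theorem for T(n) = 3T(n/8) + O(n^0):

a = 3, b = 8, c = 0
log_b(a) = log_8(3) = 0.5283

Case 1: c = 0 < log_8(3) = 0.5283
T(n) = O(n^(log_8 3))

For T(n) = 3T(n/8) + O(n^0): log_8(3) = 0.5283. This is Case 1 of the Master Theorem (c < log_b(a), work dominated by leaves), giving O(n^(log_8 3)).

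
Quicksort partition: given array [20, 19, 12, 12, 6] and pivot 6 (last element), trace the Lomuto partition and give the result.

Lomuto partition with pivot = 6:

Initial array: [20, 19, 12, 12, 6]

arr[0]=20 > 6: no swap
arr[1]=19 > 6: no swap
arr[2]=12 > 6: no swap
arr[3]=12 > 6: no swap

Place pivot at position 0: [6, 19, 12, 12, 20]
Pivot position: 0

After partitioning with pivot 6, the array becomes [6, 19, 12, 12, 20]. The pivot is placed at index 0. All elements to the left of the pivot are <= 6, and all elements to the right are > 6.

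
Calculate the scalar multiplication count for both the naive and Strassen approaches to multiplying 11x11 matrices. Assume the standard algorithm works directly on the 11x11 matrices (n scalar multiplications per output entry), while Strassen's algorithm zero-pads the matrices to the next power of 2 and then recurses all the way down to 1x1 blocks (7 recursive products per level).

Matrix multiplication for 11x11 matrices:

Strassen's algorithm requires power-of-2 dimensions. Pad 11x11 to 16x16 (next power of 2).

Standard algorithm: 11^3 = 1331 multiplications
Strassen's algorithm: 7^(log2(16)) = 7^4 = 2401 multiplications
Difference: 1331 - 2401 = -1070 (Strassen uses MORE here due to padding overhead — for small or just-over-power-of-2 n, padding can outweigh the per-level savings)

Standard: 1331 multiplications (11^3). Strassen: 2401 multiplications (7^4, after padding to 16x16). Strassen reduces 8 recursive multiplications to 7 at each level.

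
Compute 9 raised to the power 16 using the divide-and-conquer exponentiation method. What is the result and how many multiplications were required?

Computing 9^16 by squaring (build up from 9^1; each line after the first costs one multiplication):

9^1 = 9
9^2 = (9^1)^2 = 9^2 = 81
9^4 = (9^2)^2 = 81^2 = 6561
9^8 = (9^4)^2 = 6561^2 = 43046721
9^16 = (9^8)^2 = 43046721^2 = 1853020188851841

Result: 1853020188851841
Multiplications needed: 4 (4 lines after 9^1)

9^16 = 1853020188851841. Using exponentiation by squaring, this requires 4 multiplications. The key idea: if the exponent is even, square the half-power; if odd, multiply by the base once.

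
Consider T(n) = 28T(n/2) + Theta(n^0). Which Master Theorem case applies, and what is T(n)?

Master Theorem for T(n) = 28T(n/2) + O(n^0):

a = 28, b = 2, c = 0
log_b(a) = log_2(28) = 4.8074

Case 1: c = 0 < log_2(28) = 4.8074
T(n) = O(n^(log_2 28))

For T(n) = 28T(n/2) + O(n^0): log_2(28) = 4.8074. This is Case 1 of the Master Theorem (c < log_b(a), work dominated by leaves), giving O(n^(log_2 28)).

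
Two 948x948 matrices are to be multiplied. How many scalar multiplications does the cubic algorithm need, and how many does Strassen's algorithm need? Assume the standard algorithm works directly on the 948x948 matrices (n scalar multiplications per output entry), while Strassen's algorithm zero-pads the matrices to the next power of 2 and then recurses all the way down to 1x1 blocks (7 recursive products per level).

Matrix multiplication for 948x948 matrices:

Strassen's algorithm requires power-of-2 dimensions. Pad 948x948 to 1024x1024 (next power of 2).

Standard algorithm: 948^3 = 851971392 multiplications
Strassen's algorithm: 7^(log2(1024)) = 7^10 = 282475249 multiplications
Savings: 851971392 - 282475249 = 569496143 multiplications

Standard: 851971392 multiplications (948^3). Strassen: 282475249 multiplications (7^10, after padding to 1024x1024). Strassen reduces 8 recursive multiplications to 7 at each level.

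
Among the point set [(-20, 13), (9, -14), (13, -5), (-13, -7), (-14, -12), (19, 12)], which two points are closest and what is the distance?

Computing all pairwise distances among 6 points:

d((-20, 13), (9, -14)) = 39.6232
d((-20, 13), (13, -5)) = 37.5899
d((-20, 13), (-13, -7)) = 21.1896
d((-20, 13), (-14, -12)) = 25.7099
d((-20, 13), (19, 12)) = 39.0128
d((9, -14), (13, -5)) = 9.8489
d((9, -14), (-13, -7)) = 23.0868
d((9, -14), (-14, -12)) = 23.0868
d((9, -14), (19, 12)) = 27.8568
d((13, -5), (-13, -7)) = 26.0768
d((13, -5), (-14, -12)) = 27.8927
d((13, -5), (19, 12)) = 18.0278
d((-13, -7), (-14, -12)) = 5.099 <-- minimum
d((-13, -7), (19, 12)) = 37.2156
d((-14, -12), (19, 12)) = 40.8044

Closest pair: (-13, -7) and (-14, -12) with distance 5.099

The closest pair is (-13, -7) and (-14, -12) with Euclidean distance 5.099. For 6 points, brute-force pairwise comparison is shown above. For large n, the divide-and-conquer algorithm (sort by x, recurse on halves, check the dividing strip) achieves O(n log n).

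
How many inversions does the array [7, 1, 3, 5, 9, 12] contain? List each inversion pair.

Finding inversions in [7, 1, 3, 5, 9, 12]:

(0, 1): arr[0]=7 > arr[1]=1
(0, 2): arr[0]=7 > arr[2]=3
(0, 3): arr[0]=7 > arr[3]=5

Total inversions: 3

The array has 3 inversion(s): (0,1), (0,2), (0,3). Each pair (i,j) satisfies i < j and arr[i] > arr[j].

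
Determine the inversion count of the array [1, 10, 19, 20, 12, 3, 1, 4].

Finding inversions in [1, 10, 19, 20, 12, 3, 1, 4]:

(1, 5): arr[1]=10 > arr[5]=3
(1, 6): arr[1]=10 > arr[6]=1
(1, 7): arr[1]=10 > arr[7]=4
(2, 4): arr[2]=19 > arr[4]=12
(2, 5): arr[2]=19 > arr[5]=3
(2, 6): arr[2]=19 > arr[6]=1
(2, 7): arr[2]=19 > arr[7]=4
(3, 4): arr[3]=20 > arr[4]=12
(3, 5): arr[3]=20 > arr[5]=3
(3, 6): arr[3]=20 > arr[6]=1
(3, 7): arr[3]=20 > arr[7]=4
(4, 5): arr[4]=12 > arr[5]=3
(4, 6): arr[4]=12 > arr[6]=1
(4, 7): arr[4]=12 > arr[7]=4
(5, 6): arr[5]=3 > arr[6]=1

Total inversions: 15

The array has 15 inversion(s): (1,5), (1,6), (1,7), (2,4), (2,5), (2,6), (2,7), (3,4), (3,5), (3,6), (3,7), (4,5), (4,6), (4,7), (5,6). Each pair (i,j) satisfies i < j and arr[i] > arr[j].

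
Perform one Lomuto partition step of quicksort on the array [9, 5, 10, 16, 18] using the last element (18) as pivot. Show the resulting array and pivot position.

Lomuto partition with pivot = 18:

Initial array: [9, 5, 10, 16, 18]

arr[0]=9 <= 18: swap with position 0, array becomes [9, 5, 10, 16, 18]
arr[1]=5 <= 18: swap with position 1, array becomes [9, 5, 10, 16, 18]
arr[2]=10 <= 18: swap with position 2, array becomes [9, 5, 10, 16, 18]
arr[3]=16 <= 18: swap with position 3, array becomes [9, 5, 10, 16, 18]

Place pivot at position 4: [9, 5, 10, 16, 18]
Pivot position: 4

After partitioning with pivot 18, the array becomes [9, 5, 10, 16, 18]. The pivot is placed at index 4. All elements to the left of the pivot are <= 18, and all elements to the right are > 18.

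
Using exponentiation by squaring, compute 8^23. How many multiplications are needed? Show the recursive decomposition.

Computing 8^23 by squaring (build up from 8^1; each line after the first costs one multiplication):

8^1 = 8
8^2 = (8^1)^2 = 8^2 = 64
8^4 = (8^2)^2 = 64^2 = 4096
8^5 = 8 * 8^4 = 8 * 4096 = 32768
8^10 = (8^5)^2 = 32768^2 = 1073741824
8^11 = 8 * 8^10 = 8 * 1073741824 = 8589934592
8^22 = (8^11)^2 = 8589934592^2 = 73786976294838206464
8^23 = 8 * 8^22 = 8 * 73786976294838206464 = 590295810358705651712

Result: 590295810358705651712
Multiplications needed: 7 (7 lines after 8^1)

8^23 = 590295810358705651712. Using exponentiation by squaring, this requires 7 multiplications. The key idea: if the exponent is even, square the half-power; if odd, multiply by the base once.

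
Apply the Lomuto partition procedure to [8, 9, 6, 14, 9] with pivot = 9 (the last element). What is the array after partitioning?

Lomuto partition with pivot = 9:

Initial array: [8, 9, 6, 14, 9]

arr[0]=8 <= 9: swap with position 0, array becomes [8, 9, 6, 14, 9]
arr[1]=9 <= 9: swap with position 1, array becomes [8, 9, 6, 14, 9]
arr[2]=6 <= 9: swap with position 2, array becomes [8, 9, 6, 14, 9]
arr[3]=14 > 9: no swap

Place pivot at position 3: [8, 9, 6, 9, 14]
Pivot position: 3

After partitioning with pivot 9, the array becomes [8, 9, 6, 9, 14]. The pivot is placed at index 3. All elements to the left of the pivot are <= 9, and all elements to the right are > 9.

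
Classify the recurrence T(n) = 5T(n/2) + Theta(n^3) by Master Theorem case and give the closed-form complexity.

Master Theorem for T(n) = 5T(n/2) + O(n^3):

a = 5, b = 2, c = 3
log_b(a) = log_2(5) = 2.3219

Case 3: c = 3 > log_2(5) = 2.3219
T(n) = O(n^3) = O(n^3)

For T(n) = 5T(n/2) + O(n^3): log_2(5) = 2.3219. This is Case 3 of the Master Theorem (c > log_b(a), work dominated by root), giving O(n^3).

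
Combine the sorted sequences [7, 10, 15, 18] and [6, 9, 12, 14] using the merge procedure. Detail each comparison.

Merging process:

Compare 7 vs 6: take 6 from right. Merged: [6]
Compare 7 vs 9: take 7 from left. Merged: [6, 7]
Compare 10 vs 9: take 9 from right. Merged: [6, 7, 9]
Compare 10 vs 12: take 10 from left. Merged: [6, 7, 9, 10]
Compare 15 vs 12: take 12 from right. Merged: [6, 7, 9, 10, 12]
Compare 15 vs 14: take 14 from right. Merged: [6, 7, 9, 10, 12, 14]
Append remaining from left: [15, 18]. Merged: [6, 7, 9, 10, 12, 14, 15, 18]

Final merged array: [6, 7, 9, 10, 12, 14, 15, 18]
Total comparisons: 6

The merged array is [6, 7, 9, 10, 12, 14, 15, 18], requiring 6 comparisons. The merge step runs in O(n) time where n is the total number of elements.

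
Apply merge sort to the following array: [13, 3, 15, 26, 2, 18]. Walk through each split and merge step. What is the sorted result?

Merge sort trace:

Split: [13, 3, 15, 26, 2, 18] -> [13, 3, 15] and [26, 2, 18]
  Split: [13, 3, 15] -> [13] and [3, 15]
    Split: [3, 15] -> [3] and [15]
    Merge: [3] + [15] -> [3, 15]
  Merge: [13] + [3, 15] -> [3, 13, 15]
  Split: [26, 2, 18] -> [26] and [2, 18]
    Split: [2, 18] -> [2] and [18]
    Merge: [2] + [18] -> [2, 18]
  Merge: [26] + [2, 18] -> [2, 18, 26]
Merge: [3, 13, 15] + [2, 18, 26] -> [2, 3, 13, 15, 18, 26]

Final sorted array: [2, 3, 13, 15, 18, 26]

The merge sort proceeds by recursively splitting the array and merging sorted halves.
After all merges, the sorted array is [2, 3, 13, 15, 18, 26].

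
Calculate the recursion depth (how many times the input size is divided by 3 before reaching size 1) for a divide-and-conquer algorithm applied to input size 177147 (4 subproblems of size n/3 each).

For divide and conquer with division factor 3:

Problem sizes at each level:
Level 0: 177147
Level 1: 59049
Level 2: 19683
Level 3: 6561
Level 4: 2187
Level 5: 729
Level 6: 243
Level 7: 81
Level 8: 27
Level 9: 9
Level 10: 3
Level 11: 1

The root is level 0 and the size-1 base case is level 11 (the tree spans levels 0 through 11, i.e. 12 levels counting the root), so the depth is the number of divisions: log_3(177147) = 11

The recursion tree depth is log_3(177147) = 11. At each level, the problem size is divided by 3, so it takes 11 divisions to reduce to a base case of size 1. The algorithm makes 4 recursive calls at each level.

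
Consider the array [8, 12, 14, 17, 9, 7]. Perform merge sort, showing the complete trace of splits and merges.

Merge sort trace:

Split: [8, 12, 14, 17, 9, 7] -> [8, 12, 14] and [17, 9, 7]
  Split: [8, 12, 14] -> [8] and [12, 14]
    Split: [12, 14] -> [12] and [14]
    Merge: [12] + [14] -> [12, 14]
  Merge: [8] + [12, 14] -> [8, 12, 14]
  Split: [17, 9, 7] -> [17] and [9, 7]
    Split: [9, 7] -> [9] and [7]
    Merge: [9] + [7] -> [7, 9]
  Merge: [17] + [7, 9] -> [7, 9, 17]
Merge: [8, 12, 14] + [7, 9, 17] -> [7, 8, 9, 12, 14, 17]

Final sorted array: [7, 8, 9, 12, 14, 17]

The merge sort proceeds by recursively splitting the array and merging sorted halves.
After all merges, the sorted array is [7, 8, 9, 12, 14, 17].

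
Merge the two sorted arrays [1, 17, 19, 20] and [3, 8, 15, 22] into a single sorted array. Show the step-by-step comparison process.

Merging process:

Compare 1 vs 3: take 1 from left. Merged: [1]
Compare 17 vs 3: take 3 from right. Merged: [1, 3]
Compare 17 vs 8: take 8 from right. Merged: [1, 3, 8]
Compare 17 vs 15: take 15 from right. Merged: [1, 3, 8, 15]
Compare 17 vs 22: take 17 from left. Merged: [1, 3, 8, 15, 17]
Compare 19 vs 22: take 19 from left. Merged: [1, 3, 8, 15, 17, 19]
Compare 20 vs 22: take 20 from left. Merged: [1, 3, 8, 15, 17, 19, 20]
Append remaining from right: [22]. Merged: [1, 3, 8, 15, 17, 19, 20, 22]

Final merged array: [1, 3, 8, 15, 17, 19, 20, 22]
Total comparisons: 7

The merged array is [1, 3, 8, 15, 17, 19, 20, 22], requiring 7 comparisons. The merge step runs in O(n) time where n is the total number of elements.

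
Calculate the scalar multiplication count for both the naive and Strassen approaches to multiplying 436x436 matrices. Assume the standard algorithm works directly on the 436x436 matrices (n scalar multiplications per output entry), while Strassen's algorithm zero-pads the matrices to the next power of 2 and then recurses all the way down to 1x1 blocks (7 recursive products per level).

Matrix multiplication for 436x436 matrices:

Strassen's algorithm requires power-of-2 dimensions. Pad 436x436 to 512x512 (next power of 2).

Standard algorithm: 436^3 = 82881856 multiplications
Strassen's algorithm: 7^(log2(512)) = 7^9 = 40353607 multiplications
Savings: 82881856 - 40353607 = 42528249 multiplications

Standard: 82881856 multiplications (436^3). Strassen: 40353607 multiplications (7^9, after padding to 512x512). Strassen reduces 8 recursive multiplications to 7 at each level.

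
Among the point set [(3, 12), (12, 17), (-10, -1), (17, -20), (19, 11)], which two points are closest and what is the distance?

Computing all pairwise distances among 5 points:

d((3, 12), (12, 17)) = 10.2956
d((3, 12), (-10, -1)) = 18.3848
d((3, 12), (17, -20)) = 34.9285
d((3, 12), (19, 11)) = 16.0312
d((12, 17), (-10, -1)) = 28.4253
d((12, 17), (17, -20)) = 37.3363
d((12, 17), (19, 11)) = 9.2195 <-- minimum
d((-10, -1), (17, -20)) = 33.0151
d((-10, -1), (19, 11)) = 31.3847
d((17, -20), (19, 11)) = 31.0644

Closest pair: (12, 17) and (19, 11) with distance 9.2195

The closest pair is (12, 17) and (19, 11) with Euclidean distance 9.2195. For 5 points, brute-force pairwise comparison is shown above. For large n, the divide-and-conquer algorithm (sort by x, recurse on halves, check the dividing strip) achieves O(n log n).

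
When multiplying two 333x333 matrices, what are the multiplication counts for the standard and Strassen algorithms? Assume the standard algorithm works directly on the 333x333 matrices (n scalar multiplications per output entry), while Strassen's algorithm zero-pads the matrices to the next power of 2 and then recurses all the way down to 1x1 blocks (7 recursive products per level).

Matrix multiplication for 333x333 matrices:

Strassen's algorithm requires power-of-2 dimensions. Pad 333x333 to 512x512 (next power of 2).

Standard algorithm: 333^3 = 36926037 multiplications
Strassen's algorithm: 7^(log2(512)) = 7^9 = 40353607 multiplications
Difference: 36926037 - 40353607 = -3427570 (Strassen uses MORE here due to padding overhead — for small or just-over-power-of-2 n, padding can outweigh the per-level savings)

Standard: 36926037 multiplications (333^3). Strassen: 40353607 multiplications (7^9, after padding to 512x512). Strassen reduces 8 recursive multiplications to 7 at each level.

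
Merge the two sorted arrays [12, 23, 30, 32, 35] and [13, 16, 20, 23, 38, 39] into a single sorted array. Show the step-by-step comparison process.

Merging process:

Compare 12 vs 13: take 12 from left. Merged: [12]
Compare 23 vs 13: take 13 from right. Merged: [12, 13]
Compare 23 vs 16: take 16 from right. Merged: [12, 13, 16]
Compare 23 vs 20: take 20 from right. Merged: [12, 13, 16, 20]
Compare 23 vs 23: take 23 from left. Merged: [12, 13, 16, 20, 23]
Compare 30 vs 23: take 23 from right. Merged: [12, 13, 16, 20, 23, 23]
Compare 30 vs 38: take 30 from left. Merged: [12, 13, 16, 20, 23, 23, 30]
Compare 32 vs 38: take 32 from left. Merged: [12, 13, 16, 20, 23, 23, 30, 32]
Compare 35 vs 38: take 35 from left. Merged: [12, 13, 16, 20, 23, 23, 30, 32, 35]
Append remaining from right: [38, 39]. Merged: [12, 13, 16, 20, 23, 23, 30, 32, 35, 38, 39]

Final merged array: [12, 13, 16, 20, 23, 23, 30, 32, 35, 38, 39]
Total comparisons: 9

The merged array is [12, 13, 16, 20, 23, 23, 30, 32, 35, 38, 39], requiring 9 comparisons. The merge step runs in O(n) time where n is the total number of elements.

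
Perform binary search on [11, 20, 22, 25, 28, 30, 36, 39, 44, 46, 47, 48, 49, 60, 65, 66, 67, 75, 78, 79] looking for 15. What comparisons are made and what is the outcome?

Binary search for 15 in [11, 20, 22, 25, 28, 30, 36, 39, 44, 46, 47, 48, 49, 60, 65, 66, 67, 75, 78, 79]:

lo=0, hi=19, mid=9, arr[mid]=46 -> 46 > 15, search left half
lo=0, hi=8, mid=4, arr[mid]=28 -> 28 > 15, search left half
lo=0, hi=3, mid=1, arr[mid]=20 -> 20 > 15, search left half
lo=0, hi=0, mid=0, arr[mid]=11 -> 11 < 15, search right half
lo=1 > hi=0, target 15 not found

Binary search determines that 15 is not in the array after 4 comparisons. The search space was exhausted without finding the target.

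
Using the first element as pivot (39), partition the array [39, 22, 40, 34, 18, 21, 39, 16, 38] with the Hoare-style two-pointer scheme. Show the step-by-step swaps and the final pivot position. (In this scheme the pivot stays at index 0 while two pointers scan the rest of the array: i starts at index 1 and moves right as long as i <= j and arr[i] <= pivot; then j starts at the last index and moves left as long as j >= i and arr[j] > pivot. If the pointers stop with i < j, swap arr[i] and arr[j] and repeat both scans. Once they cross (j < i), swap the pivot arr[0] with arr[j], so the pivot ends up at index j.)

Hoare-style two-pointer partition with pivot = 39:

Initial array: [39, 22, 40, 34, 18, 21, 39, 16, 38]

Pointers start at i = 1, j = 8.
i stops at index 2 (arr[2]=40 > 39), j stops at index 8 (arr[8]=38 <= 39): swap arr[2] and arr[8], array becomes [39, 22, 38, 34, 18, 21, 39, 16, 40]
i ends at 8, j ends at 7: the pointers have crossed (j < i), so scanning stops.

Swap pivot arr[0] with arr[7] to place pivot at position 7: [16, 22, 38, 34, 18, 21, 39, 39, 40]
Pivot position: 7

After partitioning with pivot 39, the array becomes [16, 22, 38, 34, 18, 21, 39, 39, 40]. The pivot is placed at index 7. All elements to the left of the pivot are <= 39, and all elements to the right are > 39.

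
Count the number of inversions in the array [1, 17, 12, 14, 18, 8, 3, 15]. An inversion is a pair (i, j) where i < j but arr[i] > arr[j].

Finding inversions in [1, 17, 12, 14, 18, 8, 3, 15]:

(1, 2): arr[1]=17 > arr[2]=12
(1, 3): arr[1]=17 > arr[3]=14
(1, 5): arr[1]=17 > arr[5]=8
(1, 6): arr[1]=17 > arr[6]=3
(1, 7): arr[1]=17 > arr[7]=15
(2, 5): arr[2]=12 > arr[5]=8
(2, 6): arr[2]=12 > arr[6]=3
(3, 5): arr[3]=14 > arr[5]=8
(3, 6): arr[3]=14 > arr[6]=3
(4, 5): arr[4]=18 > arr[5]=8
(4, 6): arr[4]=18 > arr[6]=3
(4, 7): arr[4]=18 > arr[7]=15
(5, 6): arr[5]=8 > arr[6]=3

Total inversions: 13

The array has 13 inversion(s): (1,2), (1,3), (1,5), (1,6), (1,7), (2,5), (2,6), (3,5), (3,6), (4,5), (4,6), (4,7), (5,6). Each pair (i,j) satisfies i < j and arr[i] > arr[j].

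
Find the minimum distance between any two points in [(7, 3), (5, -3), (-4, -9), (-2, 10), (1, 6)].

Computing all pairwise distances among 5 points:

d((7, 3), (5, -3)) = 6.3246
d((7, 3), (-4, -9)) = 16.2788
d((7, 3), (-2, 10)) = 11.4018
d((7, 3), (1, 6)) = 6.7082
d((5, -3), (-4, -9)) = 10.8167
d((5, -3), (-2, 10)) = 14.7648
d((5, -3), (1, 6)) = 9.8489
d((-4, -9), (-2, 10)) = 19.105
d((-4, -9), (1, 6)) = 15.8114
d((-2, 10), (1, 6)) = 5.0 <-- minimum

Closest pair: (-2, 10) and (1, 6) with distance 5.0

The closest pair is (-2, 10) and (1, 6) with Euclidean distance 5.0. For 5 points, brute-force pairwise comparison is shown above. For large n, the divide-and-conquer algorithm (sort by x, recurse on halves, check the dividing strip) achieves O(n log n).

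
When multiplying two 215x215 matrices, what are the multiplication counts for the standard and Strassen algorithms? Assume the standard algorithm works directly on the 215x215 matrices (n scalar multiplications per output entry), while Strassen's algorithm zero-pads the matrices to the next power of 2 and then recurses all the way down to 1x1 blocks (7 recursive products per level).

Matrix multiplication for 215x215 matrices:

Strassen's algorithm requires power-of-2 dimensions. Pad 215x215 to 256x256 (next power of 2).

Standard algorithm: 215^3 = 9938375 multiplications
Strassen's algorithm: 7^(log2(256)) = 7^8 = 5764801 multiplications
Savings: 9938375 - 5764801 = 4173574 multiplications

Standard: 9938375 multiplications (215^3). Strassen: 5764801 multiplications (7^8, after padding to 256x256). Strassen reduces 8 recursive multiplications to 7 at each level.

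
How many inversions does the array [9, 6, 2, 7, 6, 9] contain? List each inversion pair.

Finding inversions in [9, 6, 2, 7, 6, 9]:

(0, 1): arr[0]=9 > arr[1]=6
(0, 2): arr[0]=9 > arr[2]=2
(0, 3): arr[0]=9 > arr[3]=7
(0, 4): arr[0]=9 > arr[4]=6
(1, 2): arr[1]=6 > arr[2]=2
(3, 4): arr[3]=7 > arr[4]=6

Total inversions: 6

The array has 6 inversion(s): (0,1), (0,2), (0,3), (0,4), (1,2), (3,4). Each pair (i,j) satisfies i < j and arr[i] > arr[j].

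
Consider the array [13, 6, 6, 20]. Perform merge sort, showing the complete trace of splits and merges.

Merge sort trace:

Split: [13, 6, 6, 20] -> [13, 6] and [6, 20]
  Split: [13, 6] -> [13] and [6]
  Merge: [13] + [6] -> [6, 13]
  Split: [6, 20] -> [6] and [20]
  Merge: [6] + [20] -> [6, 20]
Merge: [6, 13] + [6, 20] -> [6, 6, 13, 20]

Final sorted array: [6, 6, 13, 20]

The merge sort proceeds by recursively splitting the array and merging sorted halves.
After all merges, the sorted array is [6, 6, 13, 20].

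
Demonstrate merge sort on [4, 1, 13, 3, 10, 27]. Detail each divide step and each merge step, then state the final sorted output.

Merge sort trace:

Split: [4, 1, 13, 3, 10, 27] -> [4, 1, 13] and [3, 10, 27]
  Split: [4, 1, 13] -> [4] and [1, 13]
    Split: [1, 13] -> [1] and [13]
    Merge: [1] + [13] -> [1, 13]
  Merge: [4] + [1, 13] -> [1, 4, 13]
  Split: [3, 10, 27] -> [3] and [10, 27]
    Split: [10, 27] -> [10] and [27]
    Merge: [10] + [27] -> [10, 27]
  Merge: [3] + [10, 27] -> [3, 10, 27]
Merge: [1, 4, 13] + [3, 10, 27] -> [1, 3, 4, 10, 13, 27]

Final sorted array: [1, 3, 4, 10, 13, 27]

The merge sort proceeds by recursively splitting the array and merging sorted halves.
After all merges, the sorted array is [1, 3, 4, 10, 13, 27].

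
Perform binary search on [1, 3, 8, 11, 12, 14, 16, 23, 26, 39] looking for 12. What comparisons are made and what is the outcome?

Binary search for 12 in [1, 3, 8, 11, 12, 14, 16, 23, 26, 39]:

lo=0, hi=9, mid=4, arr[mid]=12 -> Found target at index 4!

Binary search finds 12 at index 4 after 1 comparisons. The search repeatedly halves the search space by comparing with the middle element.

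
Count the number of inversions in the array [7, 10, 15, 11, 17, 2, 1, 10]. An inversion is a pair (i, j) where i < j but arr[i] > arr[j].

Finding inversions in [7, 10, 15, 11, 17, 2, 1, 10]:

(0, 5): arr[0]=7 > arr[5]=2
(0, 6): arr[0]=7 > arr[6]=1
(1, 5): arr[1]=10 > arr[5]=2
(1, 6): arr[1]=10 > arr[6]=1
(2, 3): arr[2]=15 > arr[3]=11
(2, 5): arr[2]=15 > arr[5]=2
(2, 6): arr[2]=15 > arr[6]=1
(2, 7): arr[2]=15 > arr[7]=10
(3, 5): arr[3]=11 > arr[5]=2
(3, 6): arr[3]=11 > arr[6]=1
(3, 7): arr[3]=11 > arr[7]=10
(4, 5): arr[4]=17 > arr[5]=2
(4, 6): arr[4]=17 > arr[6]=1
(4, 7): arr[4]=17 > arr[7]=10
(5, 6): arr[5]=2 > arr[6]=1

Total inversions: 15

The array has 15 inversion(s): (0,5), (0,6), (1,5), (1,6), (2,3), (2,5), (2,6), (2,7), (3,5), (3,6), (3,7), (4,5), (4,6), (4,7), (5,6). Each pair (i,j) satisfies i < j and arr[i] > arr[j].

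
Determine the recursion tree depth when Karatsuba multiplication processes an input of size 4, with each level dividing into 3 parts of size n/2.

For divide and conquer with division factor 2:

Problem sizes at each level:
Level 0: 4
Level 1: 2
Level 2: 1

The root is level 0 and the size-1 base case is level 2 (the tree spans levels 0 through 2, i.e. 3 levels counting the root), so the depth is the number of divisions: log_2(4) = 2

The recursion tree depth is log_2(4) = 2. At each level, the problem size is divided by 2, so it takes 2 divisions to reduce to a base case of size 1. The algorithm makes 3 recursive calls at each level.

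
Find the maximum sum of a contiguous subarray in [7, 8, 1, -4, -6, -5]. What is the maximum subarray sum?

Using Kadane's algorithm on [7, 8, 1, -4, -6, -5]:

Scanning through the array:
Position 1 (value 8): max_ending_here = 15, max_so_far = 15
Position 2 (value 1): max_ending_here = 16, max_so_far = 16
Position 3 (value -4): max_ending_here = 12, max_so_far = 16
Position 4 (value -6): max_ending_here = 6, max_so_far = 16
Position 5 (value -5): max_ending_here = 1, max_so_far = 16

Maximum subarray: [7, 8, 1]
Maximum sum: 16

The maximum subarray is [7, 8, 1] with sum 16. This subarray runs from index 0 to index 2.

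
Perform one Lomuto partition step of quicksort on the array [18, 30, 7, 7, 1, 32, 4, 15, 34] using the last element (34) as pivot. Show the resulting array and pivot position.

Lomuto partition with pivot = 34:

Initial array: [18, 30, 7, 7, 1, 32, 4, 15, 34]

arr[0]=18 <= 34: swap with position 0, array becomes [18, 30, 7, 7, 1, 32, 4, 15, 34]
arr[1]=30 <= 34: swap with position 1, array becomes [18, 30, 7, 7, 1, 32, 4, 15, 34]
arr[2]=7 <= 34: swap with position 2, array becomes [18, 30, 7, 7, 1, 32, 4, 15, 34]
arr[3]=7 <= 34: swap with position 3, array becomes [18, 30, 7, 7, 1, 32, 4, 15, 34]
arr[4]=1 <= 34: swap with position 4, array becomes [18, 30, 7, 7, 1, 32, 4, 15, 34]
arr[5]=32 <= 34: swap with position 5, array becomes [18, 30, 7, 7, 1, 32, 4, 15, 34]
arr[6]=4 <= 34: swap with position 6, array becomes [18, 30, 7, 7, 1, 32, 4, 15, 34]
arr[7]=15 <= 34: swap with position 7, array becomes [18, 30, 7, 7, 1, 32, 4, 15, 34]

Place pivot at position 8: [18, 30, 7, 7, 1, 32, 4, 15, 34]
Pivot position: 8

After partitioning with pivot 34, the array becomes [18, 30, 7, 7, 1, 32, 4, 15, 34]. The pivot is placed at index 8. All elements to the left of the pivot are <= 34, and all elements to the right are > 34.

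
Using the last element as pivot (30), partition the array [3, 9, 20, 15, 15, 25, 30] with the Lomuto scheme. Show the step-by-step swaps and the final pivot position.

Lomuto partition with pivot = 30:

Initial array: [3, 9, 20, 15, 15, 25, 30]

arr[0]=3 <= 30: swap with position 0, array becomes [3, 9, 20, 15, 15, 25, 30]
arr[1]=9 <= 30: swap with position 1, array becomes [3, 9, 20, 15, 15, 25, 30]
arr[2]=20 <= 30: swap with position 2, array becomes [3, 9, 20, 15, 15, 25, 30]
arr[3]=15 <= 30: swap with position 3, array becomes [3, 9, 20, 15, 15, 25, 30]
arr[4]=15 <= 30: swap with position 4, array becomes [3, 9, 20, 15, 15, 25, 30]
arr[5]=25 <= 30: swap with position 5, array becomes [3, 9, 20, 15, 15, 25, 30]

Place pivot at position 6: [3, 9, 20, 15, 15, 25, 30]
Pivot position: 6

After partitioning with pivot 30, the array becomes [3, 9, 20, 15, 15, 25, 30]. The pivot is placed at index 6. All elements to the left of the pivot are <= 30, and all elements to the right are > 30.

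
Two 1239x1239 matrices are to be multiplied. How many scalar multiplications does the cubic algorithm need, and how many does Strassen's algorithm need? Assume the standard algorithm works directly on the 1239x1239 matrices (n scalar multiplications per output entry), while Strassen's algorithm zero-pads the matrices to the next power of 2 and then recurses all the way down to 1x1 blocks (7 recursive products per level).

Matrix multiplication for 1239x1239 matrices:

Strassen's algorithm requires power-of-2 dimensions. Pad 1239x1239 to 2048x2048 (next power of 2).

Standard algorithm: 1239^3 = 1902014919 multiplications
Strassen's algorithm: 7^(log2(2048)) = 7^11 = 1977326743 multiplications
Difference: 1902014919 - 1977326743 = -75311824 (Strassen uses MORE here due to padding overhead — for small or just-over-power-of-2 n, padding can outweigh the per-level savings)

Standard: 1902014919 multiplications (1239^3). Strassen: 1977326743 multiplications (7^11, after padding to 2048x2048). Strassen reduces 8 recursive multiplications to 7 at each level.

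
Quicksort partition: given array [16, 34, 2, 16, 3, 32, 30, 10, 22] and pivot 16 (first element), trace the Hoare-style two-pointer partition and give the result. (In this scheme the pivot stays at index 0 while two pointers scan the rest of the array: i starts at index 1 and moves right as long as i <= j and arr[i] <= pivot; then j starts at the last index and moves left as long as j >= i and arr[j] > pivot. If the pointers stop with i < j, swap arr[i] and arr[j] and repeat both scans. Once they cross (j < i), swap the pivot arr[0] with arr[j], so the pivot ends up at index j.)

Hoare-style two-pointer partition with pivot = 16:

Initial array: [16, 34, 2, 16, 3, 32, 30, 10, 22]

Pointers start at i = 1, j = 8.
i stops at index 1 (arr[1]=34 > 16), j stops at index 7 (arr[7]=10 <= 16): swap arr[1] and arr[7], array becomes [16, 10, 2, 16, 3, 32, 30, 34, 22]
i ends at 5, j ends at 4: the pointers have crossed (j < i), so scanning stops.

Swap pivot arr[0] with arr[4] to place pivot at position 4: [3, 10, 2, 16, 16, 32, 30, 34, 22]
Pivot position: 4

After partitioning with pivot 16, the array becomes [3, 10, 2, 16, 16, 32, 30, 34, 22]. The pivot is placed at index 4. All elements to the left of the pivot are <= 16, and all elements to the right are > 16.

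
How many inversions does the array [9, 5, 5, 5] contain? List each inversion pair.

Finding inversions in [9, 5, 5, 5]:

(0, 1): arr[0]=9 > arr[1]=5
(0, 2): arr[0]=9 > arr[2]=5
(0, 3): arr[0]=9 > arr[3]=5

Total inversions: 3

The array has 3 inversion(s): (0,1), (0,2), (0,3). Each pair (i,j) satisfies i < j and arr[i] > arr[j].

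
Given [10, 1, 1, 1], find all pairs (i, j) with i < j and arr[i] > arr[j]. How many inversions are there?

Finding inversions in [10, 1, 1, 1]:

(0, 1): arr[0]=10 > arr[1]=1
(0, 2): arr[0]=10 > arr[2]=1
(0, 3): arr[0]=10 > arr[3]=1

Total inversions: 3

The array has 3 inversion(s): (0,1), (0,2), (0,3). Each pair (i,j) satisfies i < j and arr[i] > arr[j].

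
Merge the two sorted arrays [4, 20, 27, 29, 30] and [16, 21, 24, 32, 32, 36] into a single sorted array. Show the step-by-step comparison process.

Merging process:

Compare 4 vs 16: take 4 from left. Merged: [4]
Compare 20 vs 16: take 16 from right. Merged: [4, 16]
Compare 20 vs 21: take 20 from left. Merged: [4, 16, 20]
Compare 27 vs 21: take 21 from right. Merged: [4, 16, 20, 21]
Compare 27 vs 24: take 24 from right. Merged: [4, 16, 20, 21, 24]
Compare 27 vs 32: take 27 from left. Merged: [4, 16, 20, 21, 24, 27]
Compare 29 vs 32: take 29 from left. Merged: [4, 16, 20, 21, 24, 27, 29]
Compare 30 vs 32: take 30 from left. Merged: [4, 16, 20, 21, 24, 27, 29, 30]
Append remaining from right: [32, 32, 36]. Merged: [4, 16, 20, 21, 24, 27, 29, 30, 32, 32, 36]

Final merged array: [4, 16, 20, 21, 24, 27, 29, 30, 32, 32, 36]
Total comparisons: 8

The merged array is [4, 16, 20, 21, 24, 27, 29, 30, 32, 32, 36], requiring 8 comparisons. The merge step runs in O(n) time where n is the total number of elements.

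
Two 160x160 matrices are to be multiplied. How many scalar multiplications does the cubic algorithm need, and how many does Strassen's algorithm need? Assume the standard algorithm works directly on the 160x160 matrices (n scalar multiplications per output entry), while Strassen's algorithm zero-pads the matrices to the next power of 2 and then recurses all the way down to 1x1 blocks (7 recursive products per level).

Matrix multiplication for 160x160 matrices:

Strassen's algorithm requires power-of-2 dimensions. Pad 160x160 to 256x256 (next power of 2).

Standard algorithm: 160^3 = 4096000 multiplications
Strassen's algorithm: 7^(log2(256)) = 7^8 = 5764801 multiplications
Difference: 4096000 - 5764801 = -1668801 (Strassen uses MORE here due to padding overhead — for small or just-over-power-of-2 n, padding can outweigh the per-level savings)

Standard: 4096000 multiplications (160^3). Strassen: 5764801 multiplications (7^8, after padding to 256x256). Strassen reduces 8 recursive multiplications to 7 at each level.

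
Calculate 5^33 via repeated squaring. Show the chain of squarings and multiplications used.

Computing 5^33 by squaring (build up from 5^1; each line after the first costs one multiplication):

5^1 = 5
5^2 = (5^1)^2 = 5^2 = 25
5^4 = (5^2)^2 = 25^2 = 625
5^8 = (5^4)^2 = 625^2 = 390625
5^16 = (5^8)^2 = 390625^2 = 152587890625
5^32 = (5^16)^2 = 152587890625^2 = 23283064365386962890625
5^33 = 5 * 5^32 = 5 * 23283064365386962890625 = 116415321826934814453125

Result: 116415321826934814453125
Multiplications needed: 6 (6 lines after 5^1)

5^33 = 116415321826934814453125. Using exponentiation by squaring, this requires 6 multiplications. The key idea: if the exponent is even, square the half-power; if odd, multiply by the base once.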